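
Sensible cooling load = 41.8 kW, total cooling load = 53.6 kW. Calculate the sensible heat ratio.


SHR = Q_sensible / Q_total
SHR = 41.8 / 53.6
SHR = 0.78

0.78


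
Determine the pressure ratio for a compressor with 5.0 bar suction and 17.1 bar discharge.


PR = P_high / P_low
PR = 17.1 / 5.0
PR = 3.42

3.42


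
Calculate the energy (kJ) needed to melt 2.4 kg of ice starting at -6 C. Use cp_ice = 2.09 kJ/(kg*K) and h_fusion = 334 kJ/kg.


Sensible heat = cp * dT = 2.09 * 6 = 12.54 kJ/kg
Total per kg = 12.54 + 334 = 346.54 kJ/kg
Q = m * total = 2.4 * 346.54
Q = 831.7 kJ

831.7


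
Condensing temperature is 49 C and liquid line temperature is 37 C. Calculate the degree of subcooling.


Subcooling = T_cond - T_liquid
Subcooling = 49 - 37
Subcooling = 12 K

12


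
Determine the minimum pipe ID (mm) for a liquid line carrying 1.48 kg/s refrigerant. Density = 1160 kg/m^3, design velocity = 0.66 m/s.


A = m_dot / (rho * v) = 1.48 / (1160 * 0.66) = 0.001933124347 m^2
d = sqrt(4*A/pi) * 1000
d = 49.6 mm

49.6


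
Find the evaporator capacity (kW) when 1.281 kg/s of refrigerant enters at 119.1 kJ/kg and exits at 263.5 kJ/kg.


dh = 263.5 - 119.1 = 144.4 kJ/kg
Q_evap = m_dot * dh = 1.281 * 144.4
Q_evap = 184.98 kW

184.98


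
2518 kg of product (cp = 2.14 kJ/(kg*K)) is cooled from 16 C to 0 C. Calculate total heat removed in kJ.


dT = 16 - (0) = 16 K
Q = m * cp * dT = 2518 * 2.14 * 16
Q = 86216 kJ

86216


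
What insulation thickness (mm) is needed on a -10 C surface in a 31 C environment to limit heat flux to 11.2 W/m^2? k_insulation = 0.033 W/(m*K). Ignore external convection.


dT = 31 - (-10) = 41 K
thickness = k * dT / q_max * 1000
thickness = 0.033 * 41 / 11.2 * 1000
thickness = 120.8 mm

120.8


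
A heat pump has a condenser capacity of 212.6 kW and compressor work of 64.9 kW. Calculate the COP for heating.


COP_hp = Q_cond / W
COP_hp = 212.6 / 64.9
COP_hp = 3.276

3.276


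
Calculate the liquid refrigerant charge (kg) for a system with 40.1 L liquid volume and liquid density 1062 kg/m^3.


Charge = V * rho / 1000
Charge = 40.1 * 1062 / 1000
Charge = 42.59 kg

42.59


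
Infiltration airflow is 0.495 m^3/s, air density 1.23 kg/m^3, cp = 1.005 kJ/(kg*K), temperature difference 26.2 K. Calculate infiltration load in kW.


Q = V_dot * rho * cp * dT
Q = 0.495 * 1.23 * 1.005 * 26.2
Q = 16.032 kW

16.032


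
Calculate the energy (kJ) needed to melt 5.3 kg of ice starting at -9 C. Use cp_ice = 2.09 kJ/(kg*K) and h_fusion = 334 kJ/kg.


Sensible heat = cp * dT = 2.09 * 9 = 18.81 kJ/kg
Total per kg = 18.81 + 334 = 352.81 kJ/kg
Q = m * total = 5.3 * 352.81
Q = 1869.9 kJ

1869.9


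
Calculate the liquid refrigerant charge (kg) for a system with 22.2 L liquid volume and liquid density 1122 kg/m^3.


Charge = V * rho / 1000
Charge = 22.2 * 1122 / 1000
Charge = 24.91 kg

24.91


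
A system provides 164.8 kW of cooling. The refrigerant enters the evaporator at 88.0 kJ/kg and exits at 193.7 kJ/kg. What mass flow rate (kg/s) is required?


dh = 193.7 - 88.0 = 105.7 kJ/kg
m_dot = Q / dh = 164.8 / 105.7 = 1.5591 kg/s

1.5591


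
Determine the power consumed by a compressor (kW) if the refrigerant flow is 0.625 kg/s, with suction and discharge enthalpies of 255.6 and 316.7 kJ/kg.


dh = 316.7 - 255.6 = 61.1 kJ/kg
W = m_dot * dh = 0.625 * 61.1 = 38.19 kW

38.19


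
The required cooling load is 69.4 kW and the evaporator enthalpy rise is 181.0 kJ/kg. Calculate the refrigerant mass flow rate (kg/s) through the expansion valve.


m_dot = Q / dh
m_dot = 69.4 / 181.0
m_dot = 0.3834 kg/s

0.3834


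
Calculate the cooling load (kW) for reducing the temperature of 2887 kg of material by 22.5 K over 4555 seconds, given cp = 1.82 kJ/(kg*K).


Q = m * cp * dT / t
Q = 2887 * 1.82 * 22.5 / 4555
Q = 25.954 kW

25.954


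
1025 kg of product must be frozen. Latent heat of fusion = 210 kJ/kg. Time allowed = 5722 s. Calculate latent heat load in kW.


Q_lat = m * h_fg / t
Q_lat = 1025 * 210 / 5722
Q_lat = 37.62 kW

37.62


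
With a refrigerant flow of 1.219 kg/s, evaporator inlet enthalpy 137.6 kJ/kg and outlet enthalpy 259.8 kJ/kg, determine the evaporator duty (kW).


dh = 259.8 - 137.6 = 122.2 kJ/kg
Q_evap = m_dot * dh = 1.219 * 122.2
Q_evap = 148.96 kW

148.96


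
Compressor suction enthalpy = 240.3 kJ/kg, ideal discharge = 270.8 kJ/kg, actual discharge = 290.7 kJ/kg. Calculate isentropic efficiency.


dh_ideal = 270.8 - 240.3 = 30.5 kJ/kg
dh_actual = 290.7 - 240.3 = 50.4 kJ/kg
eta_s = dh_ideal / dh_actual = 30.5 / 50.4
eta_s = 0.6052

0.6052


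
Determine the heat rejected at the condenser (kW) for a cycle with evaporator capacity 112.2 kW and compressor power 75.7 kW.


Q_cond = Q_evap + W
Q_cond = 112.2 + 75.7
Q_cond = 187.9 kW

187.9


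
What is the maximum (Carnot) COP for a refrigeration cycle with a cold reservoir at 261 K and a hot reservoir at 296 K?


dT = 296 - 261 = 35 K
COP_carnot = T_cold / dT = 261 / 35
COP_carnot = 7.457

7.457


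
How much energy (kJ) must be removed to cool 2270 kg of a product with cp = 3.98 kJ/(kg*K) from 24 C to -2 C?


dT = 24 - (-2) = 26 K
Q = m * cp * dT = 2270 * 3.98 * 26
Q = 234900 kJ

234900


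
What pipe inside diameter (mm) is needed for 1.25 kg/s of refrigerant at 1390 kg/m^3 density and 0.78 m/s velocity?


A = m_dot / (rho * v) = 1.25 / (1390 * 0.78) = 0.001152923815 m^2
d = sqrt(4*A/pi) * 1000
d = 38.3 mm

38.3


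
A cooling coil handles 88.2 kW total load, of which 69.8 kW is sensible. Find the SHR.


SHR = Q_sensible / Q_total
SHR = 69.8 / 88.2
SHR = 0.791

0.791


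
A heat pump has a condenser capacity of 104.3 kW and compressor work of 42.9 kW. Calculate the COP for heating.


COP_hp = Q_cond / W
COP_hp = 104.3 / 42.9
COP_hp = 2.431

2.431


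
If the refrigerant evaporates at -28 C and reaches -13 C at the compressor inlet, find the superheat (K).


Superheat = T_suction - T_evap
Superheat = -13 - (-28)
Superheat = 15 K

15


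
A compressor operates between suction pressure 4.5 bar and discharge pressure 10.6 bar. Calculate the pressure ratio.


PR = P_high / P_low
PR = 10.6 / 4.5
PR = 2.356

2.356


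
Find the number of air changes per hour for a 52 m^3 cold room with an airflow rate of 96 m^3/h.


ACH = flow / volume
ACH = 96 / 52
ACH = 1.846

1.846


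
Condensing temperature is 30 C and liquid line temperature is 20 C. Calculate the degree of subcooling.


Subcooling = T_cond - T_liquid
Subcooling = 30 - 20
Subcooling = 10 K

10


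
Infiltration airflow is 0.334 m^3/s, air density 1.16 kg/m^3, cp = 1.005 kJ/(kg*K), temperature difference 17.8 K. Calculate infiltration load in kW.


Q = V_dot * rho * cp * dT
Q = 0.334 * 1.16 * 1.005 * 17.8
Q = 6.931 kW

6.931


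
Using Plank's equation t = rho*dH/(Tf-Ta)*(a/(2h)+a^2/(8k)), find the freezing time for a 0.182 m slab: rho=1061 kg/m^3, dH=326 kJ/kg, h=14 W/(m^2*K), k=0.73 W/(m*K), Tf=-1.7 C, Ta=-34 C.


dT = -1.7 - (-34) = 32.3 K
term1 = a/(2h) = 0.182/(2*14) = 0.0065
term2 = a^2/(8k) = 0.182^2/(8*0.73) = 0.005671917808
t = rho*dH*1000/dT * (term1 + term2)
t = 1061*326*1000/32.3 * (0.0065 + 0.005671917808)
t = 130344 s

130344


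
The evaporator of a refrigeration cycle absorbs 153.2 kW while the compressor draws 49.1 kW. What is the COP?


COP = Q_evap / W
COP = 153.2 / 49.1
COP = 3.12

3.12


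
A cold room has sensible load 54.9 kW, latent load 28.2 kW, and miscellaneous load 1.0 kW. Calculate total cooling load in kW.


Q_total = Q_s + Q_l + Q_misc
Q_total = 54.9 + 28.2 + 1.0
Q_total = 84.1 kW

84.1


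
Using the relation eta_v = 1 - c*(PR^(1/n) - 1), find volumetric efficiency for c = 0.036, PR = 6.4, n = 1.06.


PR^(1/n) = 6.4^(1/1.06) = 5.76165361
eta_v = 1 - 0.036 * (5.76165361 - 1)
eta_v = 0.8286

0.8286


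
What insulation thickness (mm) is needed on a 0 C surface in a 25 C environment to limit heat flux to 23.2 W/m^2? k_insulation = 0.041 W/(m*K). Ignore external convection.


dT = 25 - (0) = 25 K
thickness = k * dT / q_max * 1000
thickness = 0.041 * 25 / 23.2 * 1000
thickness = 44.2 mm

44.2


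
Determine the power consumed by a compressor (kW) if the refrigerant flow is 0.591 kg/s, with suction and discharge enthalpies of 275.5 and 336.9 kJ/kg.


dh = 336.9 - 275.5 = 61.4 kJ/kg
W = m_dot * dh = 0.591 * 61.4 = 36.29 kW

36.29


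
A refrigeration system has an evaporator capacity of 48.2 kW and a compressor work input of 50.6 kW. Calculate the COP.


COP = Q_evap / W
COP = 48.2 / 50.6
COP = 0.953

0.953


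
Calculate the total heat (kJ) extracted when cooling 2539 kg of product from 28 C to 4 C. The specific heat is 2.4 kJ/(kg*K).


dT = 28 - (4) = 24 K
Q = m * cp * dT = 2539 * 2.4 * 24
Q = 146246 kJ

146246


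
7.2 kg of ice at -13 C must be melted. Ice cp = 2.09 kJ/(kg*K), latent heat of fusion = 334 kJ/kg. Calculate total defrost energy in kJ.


Sensible heat = cp * dT = 2.09 * 13 = 27.17 kJ/kg
Total per kg = 27.17 + 334 = 361.17 kJ/kg
Q = m * total = 7.2 * 361.17
Q = 2600.4 kJ

2600.4


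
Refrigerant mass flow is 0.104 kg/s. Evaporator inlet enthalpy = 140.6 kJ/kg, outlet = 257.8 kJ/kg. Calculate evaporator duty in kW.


dh = 257.8 - 140.6 = 117.2 kJ/kg
Q_evap = m_dot * dh = 0.104 * 117.2
Q_evap = 12.19 kW

12.19


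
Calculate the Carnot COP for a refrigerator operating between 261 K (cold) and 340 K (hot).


dT = 340 - 261 = 79 K
COP_carnot = T_cold / dT = 261 / 79
COP_carnot = 3.304

3.304


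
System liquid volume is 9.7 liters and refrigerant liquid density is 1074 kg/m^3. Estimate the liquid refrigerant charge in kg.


Charge = V * rho / 1000
Charge = 9.7 * 1074 / 1000
Charge = 10.42 kg

10.42


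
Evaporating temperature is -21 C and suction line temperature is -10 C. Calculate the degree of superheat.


Superheat = T_suction - T_evap
Superheat = -10 - (-21)
Superheat = 11 K

11


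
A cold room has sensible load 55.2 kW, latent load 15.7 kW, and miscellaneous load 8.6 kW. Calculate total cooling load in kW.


Q_total = Q_s + Q_l + Q_misc
Q_total = 55.2 + 15.7 + 8.6
Q_total = 79.5 kW

79.5


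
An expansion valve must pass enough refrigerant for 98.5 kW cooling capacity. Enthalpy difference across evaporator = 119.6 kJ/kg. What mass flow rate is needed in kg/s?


m_dot = Q / dh
m_dot = 98.5 / 119.6
m_dot = 0.8236 kg/s

0.8236


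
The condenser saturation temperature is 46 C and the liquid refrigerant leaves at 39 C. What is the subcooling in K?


Subcooling = T_cond - T_liquid
Subcooling = 46 - 39
Subcooling = 7 K

7


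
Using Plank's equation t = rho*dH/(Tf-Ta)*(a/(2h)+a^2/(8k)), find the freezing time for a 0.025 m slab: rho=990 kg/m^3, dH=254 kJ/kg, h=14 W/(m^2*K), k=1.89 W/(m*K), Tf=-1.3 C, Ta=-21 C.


dT = -1.3 - (-21) = 19.7 K
term1 = a/(2h) = 0.025/(2*14) = 0.0008928571429
term2 = a^2/(8k) = 0.025^2/(8*1.89) = 0.00004133597884
t = rho*dH*1000/dT * (term1 + term2)
t = 990*254*1000/19.7 * (0.0008928571429 + 0.00004133597884)
t = 11924 s

11924


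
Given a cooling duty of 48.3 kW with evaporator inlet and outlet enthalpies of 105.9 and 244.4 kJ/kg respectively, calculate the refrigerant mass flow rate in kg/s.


dh = 244.4 - 105.9 = 138.5 kJ/kg
m_dot = Q / dh = 48.3 / 138.5 = 0.3487 kg/s

0.3487


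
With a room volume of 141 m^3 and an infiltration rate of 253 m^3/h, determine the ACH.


ACH = flow / volume
ACH = 253 / 141
ACH = 1.794

1.794


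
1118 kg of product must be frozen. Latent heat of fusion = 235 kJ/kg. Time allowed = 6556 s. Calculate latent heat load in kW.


Q_lat = m * h_fg / t
Q_lat = 1118 * 235 / 6556
Q_lat = 40.07 kW

40.07


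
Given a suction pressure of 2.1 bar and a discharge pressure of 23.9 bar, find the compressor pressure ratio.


PR = P_high / P_low
PR = 23.9 / 2.1
PR = 11.381

11.381


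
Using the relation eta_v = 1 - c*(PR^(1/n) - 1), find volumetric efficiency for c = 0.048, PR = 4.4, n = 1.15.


PR^(1/n) = 4.4^(1/1.15) = 3.62680384
eta_v = 1 - 0.048 * (3.62680384 - 1)
eta_v = 0.8739

0.8739


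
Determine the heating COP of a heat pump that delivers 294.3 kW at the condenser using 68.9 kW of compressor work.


COP_hp = Q_cond / W
COP_hp = 294.3 / 68.9
COP_hp = 4.271

4.271


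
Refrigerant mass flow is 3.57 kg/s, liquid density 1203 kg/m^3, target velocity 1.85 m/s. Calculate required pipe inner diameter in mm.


A = m_dot / (rho * v) = 3.57 / (1203 * 1.85) = 0.001604097863 m^2
d = sqrt(4*A/pi) * 1000
d = 45.2 mm

45.2


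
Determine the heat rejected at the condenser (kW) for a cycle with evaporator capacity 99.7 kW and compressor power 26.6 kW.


Q_cond = Q_evap + W
Q_cond = 99.7 + 26.6
Q_cond = 126.3 kW

126.3


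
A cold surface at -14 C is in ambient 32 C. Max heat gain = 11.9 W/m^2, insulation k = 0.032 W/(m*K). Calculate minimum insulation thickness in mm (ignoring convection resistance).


dT = 32 - (-14) = 46 K
thickness = k * dT / q_max * 1000
thickness = 0.032 * 46 / 11.9 * 1000
thickness = 123.7 mm

123.7


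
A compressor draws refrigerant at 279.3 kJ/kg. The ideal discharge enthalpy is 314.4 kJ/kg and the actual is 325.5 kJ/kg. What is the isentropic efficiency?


dh_ideal = 314.4 - 279.3 = 35.1 kJ/kg
dh_actual = 325.5 - 279.3 = 46.2 kJ/kg
eta_s = dh_ideal / dh_actual = 35.1 / 46.2
eta_s = 0.7597

0.7597


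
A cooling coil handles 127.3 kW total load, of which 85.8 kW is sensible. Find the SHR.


SHR = Q_sensible / Q_total
SHR = 85.8 / 127.3
SHR = 0.674

0.674


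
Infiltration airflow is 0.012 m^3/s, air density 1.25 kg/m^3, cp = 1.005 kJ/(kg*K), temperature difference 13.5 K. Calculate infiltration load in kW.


Q = V_dot * rho * cp * dT
Q = 0.012 * 1.25 * 1.005 * 13.5
Q = 0.204 kW

0.204


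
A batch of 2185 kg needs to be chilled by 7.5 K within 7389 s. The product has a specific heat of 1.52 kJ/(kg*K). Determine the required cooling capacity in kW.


Q = m * cp * dT / t
Q = 2185 * 1.52 * 7.5 / 7389
Q = 3.371 kW

3.371


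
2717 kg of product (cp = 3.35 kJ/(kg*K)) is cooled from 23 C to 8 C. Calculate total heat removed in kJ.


dT = 23 - (8) = 15 K
Q = m * cp * dT = 2717 * 3.35 * 15
Q = 136529 kJ

136529


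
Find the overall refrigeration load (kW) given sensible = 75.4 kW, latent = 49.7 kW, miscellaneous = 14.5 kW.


Q_total = Q_s + Q_l + Q_misc
Q_total = 75.4 + 49.7 + 14.5
Q_total = 139.6 kW

139.6


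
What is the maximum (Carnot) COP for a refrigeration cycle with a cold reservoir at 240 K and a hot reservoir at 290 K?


dT = 290 - 240 = 50 K
COP_carnot = T_cold / dT = 240 / 50
COP_carnot = 4.8

4.8


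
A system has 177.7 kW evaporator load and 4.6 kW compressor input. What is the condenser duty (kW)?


Q_cond = Q_evap + W
Q_cond = 177.7 + 4.6
Q_cond = 182.3 kW

182.3


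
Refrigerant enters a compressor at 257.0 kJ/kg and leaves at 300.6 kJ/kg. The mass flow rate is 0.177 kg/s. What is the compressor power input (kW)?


dh = 300.6 - 257.0 = 43.6 kJ/kg
W = m_dot * dh = 0.177 * 43.6 = 7.72 kW

7.72


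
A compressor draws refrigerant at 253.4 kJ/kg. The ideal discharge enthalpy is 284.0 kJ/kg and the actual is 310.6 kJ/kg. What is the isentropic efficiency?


dh_ideal = 284.0 - 253.4 = 30.6 kJ/kg
dh_actual = 310.6 - 253.4 = 57.2 kJ/kg
eta_s = dh_ideal / dh_actual = 30.6 / 57.2
eta_s = 0.535

0.535


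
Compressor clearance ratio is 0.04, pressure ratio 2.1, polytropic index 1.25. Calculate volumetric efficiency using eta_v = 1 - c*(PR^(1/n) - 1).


PR^(1/n) = 2.1^(1/1.25) = 1.81040373
eta_v = 1 - 0.04 * (1.81040373 - 1)
eta_v = 0.9676

0.9676


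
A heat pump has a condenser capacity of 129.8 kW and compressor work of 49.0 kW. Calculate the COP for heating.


COP_hp = Q_cond / W
COP_hp = 129.8 / 49.0
COP_hp = 2.649

2.649


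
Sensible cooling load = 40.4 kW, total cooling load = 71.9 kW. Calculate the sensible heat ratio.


SHR = Q_sensible / Q_total
SHR = 40.4 / 71.9
SHR = 0.562

0.562


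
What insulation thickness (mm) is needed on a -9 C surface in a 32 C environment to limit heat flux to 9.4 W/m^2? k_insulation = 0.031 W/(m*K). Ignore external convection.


dT = 32 - (-9) = 41 K
thickness = k * dT / q_max * 1000
thickness = 0.031 * 41 / 9.4 * 1000
thickness = 135.2 mm

135.2


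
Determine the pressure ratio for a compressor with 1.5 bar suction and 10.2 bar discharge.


PR = P_high / P_low
PR = 10.2 / 1.5
PR = 6.8

6.8


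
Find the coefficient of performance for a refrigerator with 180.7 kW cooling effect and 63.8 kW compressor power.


COP = Q_evap / W
COP = 180.7 / 63.8
COP = 2.832

2.832


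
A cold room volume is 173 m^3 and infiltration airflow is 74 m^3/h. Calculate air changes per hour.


ACH = flow / volume
ACH = 74 / 173
ACH = 0.428

0.428


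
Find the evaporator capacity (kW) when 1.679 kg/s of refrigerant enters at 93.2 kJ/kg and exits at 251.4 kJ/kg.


dh = 251.4 - 93.2 = 158.2 kJ/kg
Q_evap = m_dot * dh = 1.679 * 158.2
Q_evap = 265.62 kW

265.62


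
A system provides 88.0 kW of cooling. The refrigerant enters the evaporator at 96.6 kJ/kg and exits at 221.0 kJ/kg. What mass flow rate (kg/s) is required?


dh = 221.0 - 96.6 = 124.4 kJ/kg
m_dot = Q / dh = 88.0 / 124.4 = 0.7074 kg/s

0.7074


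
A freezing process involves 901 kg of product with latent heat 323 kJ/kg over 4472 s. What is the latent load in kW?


Q_lat = m * h_fg / t
Q_lat = 901 * 323 / 4472
Q_lat = 65.08 kW

65.08


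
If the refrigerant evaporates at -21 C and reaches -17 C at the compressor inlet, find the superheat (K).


Superheat = T_suction - T_evap
Superheat = -17 - (-21)
Superheat = 4 K

4


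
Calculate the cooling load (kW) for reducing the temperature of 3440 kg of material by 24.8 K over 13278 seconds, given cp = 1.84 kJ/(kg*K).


Q = m * cp * dT / t
Q = 3440 * 1.84 * 24.8 / 13278
Q = 11.822 kW

11.822


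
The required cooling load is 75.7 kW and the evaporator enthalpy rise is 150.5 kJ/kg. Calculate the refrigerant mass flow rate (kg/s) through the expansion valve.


m_dot = Q / dh
m_dot = 75.7 / 150.5
m_dot = 0.503 kg/s

0.503


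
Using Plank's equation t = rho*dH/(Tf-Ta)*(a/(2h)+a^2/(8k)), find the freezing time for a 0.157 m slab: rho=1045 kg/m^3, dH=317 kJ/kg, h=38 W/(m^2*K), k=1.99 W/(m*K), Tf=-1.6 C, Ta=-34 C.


dT = -1.6 - (-34) = 32.4 K
term1 = a/(2h) = 0.157/(2*38) = 0.002065789474
term2 = a^2/(8k) = 0.157^2/(8*1.99) = 0.00154830402
t = rho*dH*1000/dT * (term1 + term2)
t = 1045*317*1000/32.4 * (0.002065789474 + 0.00154830402)
t = 36951 s

36951


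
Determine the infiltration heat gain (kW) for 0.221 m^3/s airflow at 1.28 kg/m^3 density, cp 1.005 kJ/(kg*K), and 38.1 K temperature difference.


Q = V_dot * rho * cp * dT
Q = 0.221 * 1.28 * 1.005 * 38.1
Q = 10.832 kW

10.832


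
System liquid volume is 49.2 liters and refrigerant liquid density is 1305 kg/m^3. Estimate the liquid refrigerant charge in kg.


Charge = V * rho / 1000
Charge = 49.2 * 1305 / 1000
Charge = 64.21 kg

64.21


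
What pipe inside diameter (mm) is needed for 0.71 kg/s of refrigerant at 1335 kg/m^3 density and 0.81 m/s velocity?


A = m_dot / (rho * v) = 0.71 / (1335 * 0.81) = 0.0006565866741 m^2
d = sqrt(4*A/pi) * 1000
d = 28.9 mm

28.9


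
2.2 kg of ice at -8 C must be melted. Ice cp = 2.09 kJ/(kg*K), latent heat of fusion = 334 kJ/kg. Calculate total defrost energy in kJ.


Sensible heat = cp * dT = 2.09 * 8 = 16.72 kJ/kg
Total per kg = 16.72 + 334 = 350.72 kJ/kg
Q = m * total = 2.2 * 350.72
Q = 771.6 kJ

771.6


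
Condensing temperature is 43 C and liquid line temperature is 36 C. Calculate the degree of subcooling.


Subcooling = T_cond - T_liquid
Subcooling = 43 - 36
Subcooling = 7 K

7


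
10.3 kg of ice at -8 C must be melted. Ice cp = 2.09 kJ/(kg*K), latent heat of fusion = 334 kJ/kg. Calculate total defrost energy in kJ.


Sensible heat = cp * dT = 2.09 * 8 = 16.72 kJ/kg
Total per kg = 16.72 + 334 = 350.72 kJ/kg
Q = m * total = 10.3 * 350.72
Q = 3612.4 kJ

3612.4


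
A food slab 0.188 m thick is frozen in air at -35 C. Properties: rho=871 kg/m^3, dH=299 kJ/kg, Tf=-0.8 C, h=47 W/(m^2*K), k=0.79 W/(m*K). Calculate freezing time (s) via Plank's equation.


dT = -0.8 - (-35) = 34.2 K
term1 = a/(2h) = 0.188/(2*47) = 0.002
term2 = a^2/(8k) = 0.188^2/(8*0.79) = 0.005592405063
t = rho*dH*1000/dT * (term1 + term2)
t = 871*299*1000/34.2 * (0.002 + 0.005592405063)
t = 57815 s

57815


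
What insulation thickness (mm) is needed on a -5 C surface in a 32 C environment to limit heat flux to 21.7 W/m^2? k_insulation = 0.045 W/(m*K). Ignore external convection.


dT = 32 - (-5) = 37 K
thickness = k * dT / q_max * 1000
thickness = 0.045 * 37 / 21.7 * 1000
thickness = 76.7 mm

76.7


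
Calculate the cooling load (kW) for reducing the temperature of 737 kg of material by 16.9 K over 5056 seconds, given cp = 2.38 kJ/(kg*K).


Q = m * cp * dT / t
Q = 737 * 2.38 * 16.9 / 5056
Q = 5.863 kW

5.863


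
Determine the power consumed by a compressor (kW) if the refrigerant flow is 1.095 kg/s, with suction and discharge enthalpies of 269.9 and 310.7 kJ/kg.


dh = 310.7 - 269.9 = 40.8 kJ/kg
W = m_dot * dh = 1.095 * 40.8 = 44.68 kW

44.68


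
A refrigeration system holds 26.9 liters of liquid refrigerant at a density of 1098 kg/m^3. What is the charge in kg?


Charge = V * rho / 1000
Charge = 26.9 * 1098 / 1000
Charge = 29.54 kg

29.54


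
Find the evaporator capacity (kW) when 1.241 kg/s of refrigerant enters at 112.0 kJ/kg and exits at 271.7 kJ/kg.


dh = 271.7 - 112.0 = 159.7 kJ/kg
Q_evap = m_dot * dh = 1.241 * 159.7
Q_evap = 198.19 kW

198.19


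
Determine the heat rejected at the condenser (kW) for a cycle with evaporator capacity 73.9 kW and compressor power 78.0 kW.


Q_cond = Q_evap + W
Q_cond = 73.9 + 78.0
Q_cond = 151.9 kW

151.9


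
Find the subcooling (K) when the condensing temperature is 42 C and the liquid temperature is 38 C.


Subcooling = T_cond - T_liquid
Subcooling = 42 - 38
Subcooling = 4 K

4


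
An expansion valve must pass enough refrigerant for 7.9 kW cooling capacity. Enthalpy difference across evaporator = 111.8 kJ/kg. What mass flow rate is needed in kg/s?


m_dot = Q / dh
m_dot = 7.9 / 111.8
m_dot = 0.0707 kg/s

0.0707


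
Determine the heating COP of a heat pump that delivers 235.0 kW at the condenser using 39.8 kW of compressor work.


COP_hp = Q_cond / W
COP_hp = 235.0 / 39.8
COP_hp = 5.905

5.905


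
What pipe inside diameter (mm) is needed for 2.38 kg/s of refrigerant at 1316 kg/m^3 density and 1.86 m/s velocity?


A = m_dot / (rho * v) = 2.38 / (1316 * 1.86) = 0.0009723175475 m^2
d = sqrt(4*A/pi) * 1000
d = 35.2 mm

35.2


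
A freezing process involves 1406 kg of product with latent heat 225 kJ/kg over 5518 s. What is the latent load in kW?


Q_lat = m * h_fg / t
Q_lat = 1406 * 225 / 5518
Q_lat = 57.33 kW

57.33


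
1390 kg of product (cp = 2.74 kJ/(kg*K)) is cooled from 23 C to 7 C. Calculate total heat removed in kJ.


dT = 23 - (7) = 16 K
Q = m * cp * dT = 1390 * 2.74 * 16
Q = 60938 kJ

60938


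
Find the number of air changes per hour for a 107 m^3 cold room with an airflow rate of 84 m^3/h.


ACH = flow / volume
ACH = 84 / 107
ACH = 0.785

0.785


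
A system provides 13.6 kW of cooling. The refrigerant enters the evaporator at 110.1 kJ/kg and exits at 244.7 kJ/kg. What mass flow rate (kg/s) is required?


dh = 244.7 - 110.1 = 134.6 kJ/kg
m_dot = Q / dh = 13.6 / 134.6 = 0.101 kg/s

0.101


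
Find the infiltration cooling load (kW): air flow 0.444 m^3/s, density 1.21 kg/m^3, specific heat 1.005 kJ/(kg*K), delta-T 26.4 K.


Q = V_dot * rho * cp * dT
Q = 0.444 * 1.21 * 1.005 * 26.4
Q = 14.254 kW

14.254


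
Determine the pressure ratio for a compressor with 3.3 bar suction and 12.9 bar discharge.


PR = P_high / P_low
PR = 12.9 / 3.3
PR = 3.909

3.909


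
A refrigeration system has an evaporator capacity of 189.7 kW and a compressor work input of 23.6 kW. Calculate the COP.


COP = Q_evap / W
COP = 189.7 / 23.6
COP = 8.038

8.038


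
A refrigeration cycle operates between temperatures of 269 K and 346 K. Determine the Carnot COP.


dT = 346 - 269 = 77 K
COP_carnot = T_cold / dT = 269 / 77
COP_carnot = 3.494

3.494


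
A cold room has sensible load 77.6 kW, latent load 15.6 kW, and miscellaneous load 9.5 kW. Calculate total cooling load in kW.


Q_total = Q_s + Q_l + Q_misc
Q_total = 77.6 + 15.6 + 9.5
Q_total = 102.7 kW

102.7


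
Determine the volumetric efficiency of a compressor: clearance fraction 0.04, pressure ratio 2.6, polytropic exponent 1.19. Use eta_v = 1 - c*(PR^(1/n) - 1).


PR^(1/n) = 2.6^(1/1.19) = 2.23211774
eta_v = 1 - 0.04 * (2.23211774 - 1)
eta_v = 0.9507

0.9507


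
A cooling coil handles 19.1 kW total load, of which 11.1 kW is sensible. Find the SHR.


SHR = Q_sensible / Q_total
SHR = 11.1 / 19.1
SHR = 0.581

0.581


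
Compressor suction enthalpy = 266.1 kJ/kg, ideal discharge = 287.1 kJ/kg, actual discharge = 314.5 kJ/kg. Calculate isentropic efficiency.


dh_ideal = 287.1 - 266.1 = 21.0 kJ/kg
dh_actual = 314.5 - 266.1 = 48.4 kJ/kg
eta_s = dh_ideal / dh_actual = 21.0 / 48.4
eta_s = 0.4339

0.4339


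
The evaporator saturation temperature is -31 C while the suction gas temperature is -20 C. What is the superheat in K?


Superheat = T_suction - T_evap
Superheat = -20 - (-31)
Superheat = 11 K

11


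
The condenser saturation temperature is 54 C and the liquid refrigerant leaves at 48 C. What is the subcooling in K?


Subcooling = T_cond - T_liquid
Subcooling = 54 - 48
Subcooling = 6 K

6


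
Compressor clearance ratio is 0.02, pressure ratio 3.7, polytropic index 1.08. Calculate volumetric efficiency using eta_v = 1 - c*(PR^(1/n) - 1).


PR^(1/n) = 3.7^(1/1.08) = 3.35824756
eta_v = 1 - 0.02 * (3.35824756 - 1)
eta_v = 0.9528

0.9528


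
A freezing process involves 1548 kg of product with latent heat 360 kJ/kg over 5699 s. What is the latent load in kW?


Q_lat = m * h_fg / t
Q_lat = 1548 * 360 / 5699
Q_lat = 97.79 kW

97.79


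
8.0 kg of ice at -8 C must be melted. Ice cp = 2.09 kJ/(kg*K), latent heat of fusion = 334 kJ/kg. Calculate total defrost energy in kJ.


Sensible heat = cp * dT = 2.09 * 8 = 16.72 kJ/kg
Total per kg = 16.72 + 334 = 350.72 kJ/kg
Q = m * total = 8.0 * 350.72
Q = 2805.8 kJ

2805.8


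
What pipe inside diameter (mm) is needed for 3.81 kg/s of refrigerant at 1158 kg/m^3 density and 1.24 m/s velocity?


A = m_dot / (rho * v) = 3.81 / (1158 * 1.24) = 0.002653351162 m^2
d = sqrt(4*A/pi) * 1000
d = 58.1 mm

58.1


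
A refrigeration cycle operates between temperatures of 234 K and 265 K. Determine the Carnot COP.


dT = 265 - 234 = 31 K
COP_carnot = T_cold / dT = 234 / 31
COP_carnot = 7.548

7.548


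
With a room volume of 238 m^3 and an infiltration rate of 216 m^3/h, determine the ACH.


ACH = flow / volume
ACH = 216 / 238
ACH = 0.908

0.908


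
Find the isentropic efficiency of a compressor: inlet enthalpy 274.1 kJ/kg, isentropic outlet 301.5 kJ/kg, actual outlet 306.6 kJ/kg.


dh_ideal = 301.5 - 274.1 = 27.4 kJ/kg
dh_actual = 306.6 - 274.1 = 32.5 kJ/kg
eta_s = dh_ideal / dh_actual = 27.4 / 32.5
eta_s = 0.8431

0.8431


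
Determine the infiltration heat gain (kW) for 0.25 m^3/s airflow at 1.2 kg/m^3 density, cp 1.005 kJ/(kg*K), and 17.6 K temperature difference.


Q = V_dot * rho * cp * dT
Q = 0.25 * 1.2 * 1.005 * 17.6
Q = 5.306 kW

5.306


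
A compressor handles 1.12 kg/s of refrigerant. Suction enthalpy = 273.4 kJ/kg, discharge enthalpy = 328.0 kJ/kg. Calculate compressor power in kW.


dh = 328.0 - 273.4 = 54.6 kJ/kg
W = m_dot * dh = 1.12 * 54.6 = 61.15 kW

61.15


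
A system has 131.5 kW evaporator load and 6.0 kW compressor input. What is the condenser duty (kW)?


Q_cond = Q_evap + W
Q_cond = 131.5 + 6.0
Q_cond = 137.5 kW

137.5


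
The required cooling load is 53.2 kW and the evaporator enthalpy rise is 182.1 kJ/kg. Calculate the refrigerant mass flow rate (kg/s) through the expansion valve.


m_dot = Q / dh
m_dot = 53.2 / 182.1
m_dot = 0.2921 kg/s

0.2921


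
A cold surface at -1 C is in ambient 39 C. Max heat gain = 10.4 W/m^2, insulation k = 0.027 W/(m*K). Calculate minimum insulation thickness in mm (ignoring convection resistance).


dT = 39 - (-1) = 40 K
thickness = k * dT / q_max * 1000
thickness = 0.027 * 40 / 10.4 * 1000
thickness = 103.8 mm

103.8


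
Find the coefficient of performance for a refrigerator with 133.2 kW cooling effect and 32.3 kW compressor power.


COP = Q_evap / W
COP = 133.2 / 32.3
COP = 4.124

4.124


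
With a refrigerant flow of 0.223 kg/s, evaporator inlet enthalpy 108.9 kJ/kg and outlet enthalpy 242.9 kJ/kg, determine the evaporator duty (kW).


dh = 242.9 - 108.9 = 134.0 kJ/kg
Q_evap = m_dot * dh = 0.223 * 134.0
Q_evap = 29.88 kW

29.88


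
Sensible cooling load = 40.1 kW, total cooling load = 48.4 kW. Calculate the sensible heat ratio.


SHR = Q_sensible / Q_total
SHR = 40.1 / 48.4
SHR = 0.829

0.829


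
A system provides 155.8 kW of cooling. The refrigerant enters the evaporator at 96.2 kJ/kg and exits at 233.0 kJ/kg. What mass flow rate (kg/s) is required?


dh = 233.0 - 96.2 = 136.8 kJ/kg
m_dot = Q / dh = 155.8 / 136.8 = 1.1389 kg/s

1.1389


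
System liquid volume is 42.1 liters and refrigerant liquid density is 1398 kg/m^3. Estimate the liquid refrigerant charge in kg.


Charge = V * rho / 1000
Charge = 42.1 * 1398 / 1000
Charge = 58.86 kg

58.86


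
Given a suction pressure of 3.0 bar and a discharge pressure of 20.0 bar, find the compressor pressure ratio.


PR = P_high / P_low
PR = 20.0 / 3.0
PR = 6.667

6.667


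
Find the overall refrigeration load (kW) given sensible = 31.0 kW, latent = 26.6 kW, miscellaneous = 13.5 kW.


Q_total = Q_s + Q_l + Q_misc
Q_total = 31.0 + 26.6 + 13.5
Q_total = 71.1 kW

71.1


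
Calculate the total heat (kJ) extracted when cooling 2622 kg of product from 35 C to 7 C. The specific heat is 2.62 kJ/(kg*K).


dT = 35 - (7) = 28 K
Q = m * cp * dT = 2622 * 2.62 * 28
Q = 192350 kJ

192350


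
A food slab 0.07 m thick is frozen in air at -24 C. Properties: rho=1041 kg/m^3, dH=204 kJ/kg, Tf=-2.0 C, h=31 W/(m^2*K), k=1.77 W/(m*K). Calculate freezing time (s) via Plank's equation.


dT = -2.0 - (-24) = 22.0 K
term1 = a/(2h) = 0.07/(2*31) = 0.001129032258
term2 = a^2/(8k) = 0.07^2/(8*1.77) = 0.0003460451977
t = rho*dH*1000/dT * (term1 + term2)
t = 1041*204*1000/22.0 * (0.001129032258 + 0.0003460451977)
t = 14239 s

14239


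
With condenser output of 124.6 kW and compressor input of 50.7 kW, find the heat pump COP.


COP_hp = Q_cond / W
COP_hp = 124.6 / 50.7
COP_hp = 2.458

2.458


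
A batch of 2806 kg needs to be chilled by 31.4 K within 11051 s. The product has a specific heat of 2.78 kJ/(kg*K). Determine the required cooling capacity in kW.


Q = m * cp * dT / t
Q = 2806 * 2.78 * 31.4 / 11051
Q = 22.165 kW

22.165


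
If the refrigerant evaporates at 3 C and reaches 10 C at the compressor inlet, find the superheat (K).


Superheat = T_suction - T_evap
Superheat = 10 - (3)
Superheat = 7 K

7


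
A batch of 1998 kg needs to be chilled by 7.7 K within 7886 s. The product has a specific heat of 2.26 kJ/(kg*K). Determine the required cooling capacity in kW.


Q = m * cp * dT / t
Q = 1998 * 2.26 * 7.7 / 7886
Q = 4.409 kW

4.409


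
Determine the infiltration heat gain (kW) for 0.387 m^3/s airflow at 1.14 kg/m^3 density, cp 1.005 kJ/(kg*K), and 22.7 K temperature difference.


Q = V_dot * rho * cp * dT
Q = 0.387 * 1.14 * 1.005 * 22.7
Q = 10.065 kW

10.065


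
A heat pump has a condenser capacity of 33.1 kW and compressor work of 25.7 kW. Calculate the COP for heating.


COP_hp = Q_cond / W
COP_hp = 33.1 / 25.7
COP_hp = 1.288

1.288


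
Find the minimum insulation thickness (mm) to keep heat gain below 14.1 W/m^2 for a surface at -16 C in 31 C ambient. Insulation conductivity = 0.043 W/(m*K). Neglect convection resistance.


dT = 31 - (-16) = 47 K
thickness = k * dT / q_max * 1000
thickness = 0.043 * 47 / 14.1 * 1000
thickness = 143.3 mm

143.3


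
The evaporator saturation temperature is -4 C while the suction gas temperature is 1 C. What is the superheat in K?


Superheat = T_suction - T_evap
Superheat = 1 - (-4)
Superheat = 5 K

5


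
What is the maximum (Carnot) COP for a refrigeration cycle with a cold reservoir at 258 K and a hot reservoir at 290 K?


dT = 290 - 258 = 32 K
COP_carnot = T_cold / dT = 258 / 32
COP_carnot = 8.063

8.063


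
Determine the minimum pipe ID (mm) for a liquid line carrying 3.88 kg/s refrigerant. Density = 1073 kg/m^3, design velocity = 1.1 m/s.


A = m_dot / (rho * v) = 3.88 / (1073 * 1.1) = 0.003287299839 m^2
d = sqrt(4*A/pi) * 1000
d = 64.7 mm

64.7


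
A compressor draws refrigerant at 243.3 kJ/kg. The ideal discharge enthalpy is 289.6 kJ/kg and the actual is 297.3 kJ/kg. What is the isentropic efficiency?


dh_ideal = 289.6 - 243.3 = 46.3 kJ/kg
dh_actual = 297.3 - 243.3 = 54.0 kJ/kg
eta_s = dh_ideal / dh_actual = 46.3 / 54.0
eta_s = 0.8574

0.8574


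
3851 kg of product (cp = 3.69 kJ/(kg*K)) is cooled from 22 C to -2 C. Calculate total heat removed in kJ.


dT = 22 - (-2) = 24 K
Q = m * cp * dT = 3851 * 3.69 * 24
Q = 341045 kJ

341045


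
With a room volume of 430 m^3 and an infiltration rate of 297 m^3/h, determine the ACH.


ACH = flow / volume
ACH = 297 / 430
ACH = 0.691

0.691


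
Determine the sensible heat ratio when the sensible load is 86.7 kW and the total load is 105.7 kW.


SHR = Q_sensible / Q_total
SHR = 86.7 / 105.7
SHR = 0.82

0.82


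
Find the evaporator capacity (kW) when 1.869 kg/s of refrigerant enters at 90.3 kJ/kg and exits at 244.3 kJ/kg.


dh = 244.3 - 90.3 = 154.0 kJ/kg
Q_evap = m_dot * dh = 1.869 * 154.0
Q_evap = 287.83 kW

287.83


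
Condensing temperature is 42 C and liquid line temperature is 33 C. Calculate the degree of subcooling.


Subcooling = T_cond - T_liquid
Subcooling = 42 - 33
Subcooling = 9 K

9


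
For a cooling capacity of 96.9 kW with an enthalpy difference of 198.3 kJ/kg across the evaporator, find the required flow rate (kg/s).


m_dot = Q / dh
m_dot = 96.9 / 198.3
m_dot = 0.4887 kg/s

0.4887


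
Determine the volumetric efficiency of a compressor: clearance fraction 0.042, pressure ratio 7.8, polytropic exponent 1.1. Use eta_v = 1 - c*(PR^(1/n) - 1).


PR^(1/n) = 7.8^(1/1.1) = 6.47135304
eta_v = 1 - 0.042 * (6.47135304 - 1)
eta_v = 0.7702

0.7702


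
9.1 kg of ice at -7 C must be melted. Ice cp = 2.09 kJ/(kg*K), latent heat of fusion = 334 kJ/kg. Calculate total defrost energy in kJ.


Sensible heat = cp * dT = 2.09 * 7 = 14.63 kJ/kg
Total per kg = 14.63 + 334 = 348.63 kJ/kg
Q = m * total = 9.1 * 348.63
Q = 3172.5 kJ

3172.5


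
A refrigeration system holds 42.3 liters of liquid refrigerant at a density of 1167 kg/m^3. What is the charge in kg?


Charge = V * rho / 1000
Charge = 42.3 * 1167 / 1000
Charge = 49.36 kg

49.36


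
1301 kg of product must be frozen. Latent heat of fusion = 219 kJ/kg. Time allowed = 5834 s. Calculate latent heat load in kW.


Q_lat = m * h_fg / t
Q_lat = 1301 * 219 / 5834
Q_lat = 48.84 kW

48.84


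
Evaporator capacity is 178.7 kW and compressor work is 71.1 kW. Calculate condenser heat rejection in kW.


Q_cond = Q_evap + W
Q_cond = 178.7 + 71.1
Q_cond = 249.8 kW

249.8


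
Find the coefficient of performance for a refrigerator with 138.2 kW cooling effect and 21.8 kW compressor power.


COP = Q_evap / W
COP = 138.2 / 21.8
COP = 6.339

6.339


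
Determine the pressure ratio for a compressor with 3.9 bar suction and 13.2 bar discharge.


PR = P_high / P_low
PR = 13.2 / 3.9
PR = 3.385

3.385


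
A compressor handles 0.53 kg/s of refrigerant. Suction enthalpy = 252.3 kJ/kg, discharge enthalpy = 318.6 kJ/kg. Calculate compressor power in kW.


dh = 318.6 - 252.3 = 66.3 kJ/kg
W = m_dot * dh = 0.53 * 66.3 = 35.14 kW

35.14


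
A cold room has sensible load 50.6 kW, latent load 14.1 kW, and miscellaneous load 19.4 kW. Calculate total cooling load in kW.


Q_total = Q_s + Q_l + Q_misc
Q_total = 50.6 + 14.1 + 19.4
Q_total = 84.1 kW

84.1


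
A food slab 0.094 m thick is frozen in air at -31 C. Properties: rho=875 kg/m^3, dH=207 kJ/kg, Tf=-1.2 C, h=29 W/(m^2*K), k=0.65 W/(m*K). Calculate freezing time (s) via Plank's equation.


dT = -1.2 - (-31) = 29.8 K
term1 = a/(2h) = 0.094/(2*29) = 0.001620689655
term2 = a^2/(8k) = 0.094^2/(8*0.65) = 0.001699230769
t = rho*dH*1000/dT * (term1 + term2)
t = 875*207*1000/29.8 * (0.001620689655 + 0.001699230769)
t = 20179 s

20179


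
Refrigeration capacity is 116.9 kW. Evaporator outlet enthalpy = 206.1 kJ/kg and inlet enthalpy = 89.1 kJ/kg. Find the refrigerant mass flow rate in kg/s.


dh = 206.1 - 89.1 = 117.0 kJ/kg
m_dot = Q / dh = 116.9 / 117.0 = 0.9991 kg/s

0.9991


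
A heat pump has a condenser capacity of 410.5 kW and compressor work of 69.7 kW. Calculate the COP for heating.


COP_hp = Q_cond / W
COP_hp = 410.5 / 69.7
COP_hp = 5.89

5.89


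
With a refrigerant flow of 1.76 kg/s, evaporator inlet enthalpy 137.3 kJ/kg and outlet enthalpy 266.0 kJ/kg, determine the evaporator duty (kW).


dh = 266.0 - 137.3 = 128.7 kJ/kg
Q_evap = m_dot * dh = 1.76 * 128.7
Q_evap = 226.51 kW

226.51


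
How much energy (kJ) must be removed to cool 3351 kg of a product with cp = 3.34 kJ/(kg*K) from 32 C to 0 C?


dT = 32 - (0) = 32 K
Q = m * cp * dT = 3351 * 3.34 * 32
Q = 358155 kJ

358155


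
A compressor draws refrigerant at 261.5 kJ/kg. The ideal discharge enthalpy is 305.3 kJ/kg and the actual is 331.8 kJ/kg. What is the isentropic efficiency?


dh_ideal = 305.3 - 261.5 = 43.8 kJ/kg
dh_actual = 331.8 - 261.5 = 70.3 kJ/kg
eta_s = dh_ideal / dh_actual = 43.8 / 70.3
eta_s = 0.623

0.623


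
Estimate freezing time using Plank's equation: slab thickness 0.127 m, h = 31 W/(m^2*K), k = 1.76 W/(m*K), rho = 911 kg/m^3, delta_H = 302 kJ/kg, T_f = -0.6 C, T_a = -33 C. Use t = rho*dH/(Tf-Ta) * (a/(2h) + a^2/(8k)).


dT = -0.6 - (-33) = 32.4 K
term1 = a/(2h) = 0.127/(2*31) = 0.002048387097
term2 = a^2/(8k) = 0.127^2/(8*1.76) = 0.001145525568
t = rho*dH*1000/dT * (term1 + term2)
t = 911*302*1000/32.4 * (0.002048387097 + 0.001145525568)
t = 27121 s

27121


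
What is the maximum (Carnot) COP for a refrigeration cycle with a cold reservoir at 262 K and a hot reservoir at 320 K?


dT = 320 - 262 = 58 K
COP_carnot = T_cold / dT = 262 / 58
COP_carnot = 4.517

4.517


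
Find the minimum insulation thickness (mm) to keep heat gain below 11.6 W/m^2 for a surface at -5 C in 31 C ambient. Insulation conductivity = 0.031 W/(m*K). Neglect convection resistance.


dT = 31 - (-5) = 36 K
thickness = k * dT / q_max * 1000
thickness = 0.031 * 36 / 11.6 * 1000
thickness = 96.2 mm

96.2


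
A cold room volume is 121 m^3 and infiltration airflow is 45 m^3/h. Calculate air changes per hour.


ACH = flow / volume
ACH = 45 / 121
ACH = 0.372

0.372


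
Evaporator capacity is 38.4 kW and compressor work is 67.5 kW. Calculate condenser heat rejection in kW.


Q_cond = Q_evap + W
Q_cond = 38.4 + 67.5
Q_cond = 105.9 kW

105.9


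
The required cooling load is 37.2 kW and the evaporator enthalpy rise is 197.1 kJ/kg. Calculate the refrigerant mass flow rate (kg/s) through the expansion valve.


m_dot = Q / dh
m_dot = 37.2 / 197.1
m_dot = 0.1887 kg/s

0.1887


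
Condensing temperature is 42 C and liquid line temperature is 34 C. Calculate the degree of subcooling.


Subcooling = T_cond - T_liquid
Subcooling = 42 - 34
Subcooling = 8 K

8
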